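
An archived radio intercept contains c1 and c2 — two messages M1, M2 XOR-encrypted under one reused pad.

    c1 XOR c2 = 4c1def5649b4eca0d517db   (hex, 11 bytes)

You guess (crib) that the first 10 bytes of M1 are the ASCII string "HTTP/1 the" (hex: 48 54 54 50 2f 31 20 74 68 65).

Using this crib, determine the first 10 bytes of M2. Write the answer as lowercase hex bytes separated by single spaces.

04 49 bb 06 66 85 cc d4 bd 72

Since c1 ⊕ c2 = M1 ⊕ M2, XORing with the guessed M1 bytes yields the corresponding M2 bytes: M2 = (c1 ⊕ c2) ⊕ M1.
4c XOR 48 = 04
1d XOR 54 = 49
ef XOR 54 = bb
56 XOR 50 = 06
49 XOR 2f = 66
b4 XOR 31 = 85
ec XOR 20 = cc
a0 XOR 74 = d4
d5 XOR 68 = bd
17 XOR 65 = 72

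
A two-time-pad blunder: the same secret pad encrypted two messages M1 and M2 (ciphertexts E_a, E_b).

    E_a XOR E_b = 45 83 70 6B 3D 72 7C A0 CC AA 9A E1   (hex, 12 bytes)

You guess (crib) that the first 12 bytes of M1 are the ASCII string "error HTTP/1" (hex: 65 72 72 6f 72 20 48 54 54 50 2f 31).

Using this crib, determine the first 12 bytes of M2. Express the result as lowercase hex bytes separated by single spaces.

20 f1 02 04 4f 52 34 f4 98 fa b5 d0

Since E_a ⊕ E_b = M1 ⊕ M2, XORing with the guessed M1 bytes yields the corresponding M2 bytes: M2 = (E_a ⊕ E_b) ⊕ M1.
45 xor 65 = 20
83 xor 72 = f1
70 xor 72 = 02
6b xor 6f = 04
3d xor 72 = 4f
72 xor 20 = 52
7c xor 48 = 34
a0 xor 54 = f4
cc xor 54 = 98
aa xor 50 = fa
9a xor 2f = b5
e1 xor 31 = d0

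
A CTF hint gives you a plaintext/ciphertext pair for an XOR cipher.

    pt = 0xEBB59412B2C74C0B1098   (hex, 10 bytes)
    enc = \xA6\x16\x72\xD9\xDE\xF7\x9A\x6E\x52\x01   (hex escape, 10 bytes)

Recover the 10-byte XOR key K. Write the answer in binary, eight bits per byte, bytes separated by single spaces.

01001101 10100011 11100110 11001011 01101100 00110000 11010110 01100101 01000010 10011001

Since enc = pt ⊕ K, XORing both sides with pt gives K = pt ⊕ enc.
eb ^ a6 = 4d
b5 ^ 16 = a3
94 ^ 72 = e6
12 ^ d9 = cb
b2 ^ de = 6c
c7 ^ f7 = 30
4c ^ 9a = d6
0b ^ 6e = 65
10 ^ 52 = 42
98 ^ 01 = 99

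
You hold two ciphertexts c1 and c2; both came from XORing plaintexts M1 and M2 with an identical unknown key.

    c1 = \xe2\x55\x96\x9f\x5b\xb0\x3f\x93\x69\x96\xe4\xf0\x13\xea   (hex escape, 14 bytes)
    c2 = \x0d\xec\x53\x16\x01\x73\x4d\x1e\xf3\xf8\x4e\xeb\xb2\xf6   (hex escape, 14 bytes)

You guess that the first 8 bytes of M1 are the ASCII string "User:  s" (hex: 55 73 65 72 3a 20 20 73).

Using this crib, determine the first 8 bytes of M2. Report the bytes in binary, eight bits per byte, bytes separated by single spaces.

10111010 11001010 10100000 11111011 01100000 11100011 01010010 11111110

First, c1 ⊕ c2 = (M1 ⊕ K) ⊕ (M2 ⊕ K) = M1 ⊕ M2, so the key drops out. Then M2 = (M1 ⊕ M2) ⊕ M1 over the first 8 bytes.
byte 0: (e2 ^ 0d) ^ 55 = ef ^ 55 = ba
byte 1: (55 ^ ec) ^ 73 = b9 ^ 73 = ca
byte 2: (96 ^ 53) ^ 65 = c5 ^ 65 = a0
byte 3: (9f ^ 16) ^ 72 = 89 ^ 72 = fb
byte 4: (5b ^ 01) ^ 3a = 5a ^ 3a = 60
byte 5: (b0 ^ 73) ^ 20 = c3 ^ 20 = e3
byte 6: (3f ^ 4d) ^ 20 = 72 ^ 20 = 52
byte 7: (93 ^ 1e) ^ 73 = 8d ^ 73 = fe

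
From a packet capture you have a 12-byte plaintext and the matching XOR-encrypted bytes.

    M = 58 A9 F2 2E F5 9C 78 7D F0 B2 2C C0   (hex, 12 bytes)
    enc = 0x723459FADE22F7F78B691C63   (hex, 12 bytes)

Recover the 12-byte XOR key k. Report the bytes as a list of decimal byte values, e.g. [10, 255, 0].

Since enc = M ⊕ k, XORing both sides with M gives k = M ⊕ enc.
58 xor 72 = 2a
a9 xor 34 = 9d
f2 xor 59 = ab
2e xor fa = d4
f5 xor de = 2b
9c xor 22 = be
78 xor f7 = 8f
7d xor f7 = 8a
f0 xor 8b = 7b
b2 xor 69 = db
2c xor 1c = 30
c0 xor 63 = a3

[42, 157, 171, 212, 43, 190, 143, 138, 123, 219, 48, 163]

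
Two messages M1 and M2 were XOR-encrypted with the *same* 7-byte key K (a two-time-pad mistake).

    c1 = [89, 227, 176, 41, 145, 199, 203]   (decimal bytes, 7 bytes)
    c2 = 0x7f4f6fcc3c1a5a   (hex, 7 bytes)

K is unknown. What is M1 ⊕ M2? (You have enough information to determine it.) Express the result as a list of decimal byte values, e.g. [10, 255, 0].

c1 ⊕ c2 = (M1 ⊕ K) ⊕ (M2 ⊕ K) = M1 ⊕ M2 — the shared key cancels under XOR.
59 XOR 7f = 26
e3 XOR 4f = ac
b0 XOR 6f = df
29 XOR cc = e5
91 XOR 3c = ad
c7 XOR 1a = dd
cb XOR 5a = 91

[38, 172, 223, 229, 173, 221, 145]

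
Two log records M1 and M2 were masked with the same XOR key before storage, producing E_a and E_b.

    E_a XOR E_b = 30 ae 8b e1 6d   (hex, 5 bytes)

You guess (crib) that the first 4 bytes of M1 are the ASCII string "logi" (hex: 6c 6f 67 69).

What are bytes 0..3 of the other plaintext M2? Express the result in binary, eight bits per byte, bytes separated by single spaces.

01011100 11000001 11101100 10001000

Since E_a ⊕ E_b = M1 ⊕ M2, XORing with the guessed M1 bytes yields the corresponding M2 bytes: M2 = (E_a ⊕ E_b) ⊕ M1.
byte 0: 30 XOR 6c = 5c
byte 1: ae XOR 6f = c1
byte 2: 8b XOR 67 = ec
byte 3: e1 XOR 69 = 88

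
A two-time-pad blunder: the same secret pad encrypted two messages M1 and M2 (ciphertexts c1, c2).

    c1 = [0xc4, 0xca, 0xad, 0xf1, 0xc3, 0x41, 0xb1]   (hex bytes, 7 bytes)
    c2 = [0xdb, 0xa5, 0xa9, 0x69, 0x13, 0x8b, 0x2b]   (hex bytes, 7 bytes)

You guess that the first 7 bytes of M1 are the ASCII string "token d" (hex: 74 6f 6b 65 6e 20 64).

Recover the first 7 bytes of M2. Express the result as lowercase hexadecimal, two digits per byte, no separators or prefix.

First, c1 ⊕ c2 = (M1 ⊕ K) ⊕ (M2 ⊕ K) = M1 ⊕ M2, so the key drops out. Then M2 = (M1 ⊕ M2) ⊕ M1 over the first 7 bytes.
byte 0: (c4 ⊕ db) ⊕ 74 = 1f ⊕ 74 = 6b
byte 1: (ca ⊕ a5) ⊕ 6f = 6f ⊕ 6f = 00
byte 2: (ad ⊕ a9) ⊕ 6b = 04 ⊕ 6b = 6f
byte 3: (f1 ⊕ 69) ⊕ 65 = 98 ⊕ 65 = fd
byte 4: (c3 ⊕ 13) ⊕ 6e = d0 ⊕ 6e = be
byte 5: (41 ⊕ 8b) ⊕ 20 = ca ⊕ 20 = ea
byte 6: (b1 ⊕ 2b) ⊕ 64 = 9a ⊕ 64 = fe

6b006ffdbeeafe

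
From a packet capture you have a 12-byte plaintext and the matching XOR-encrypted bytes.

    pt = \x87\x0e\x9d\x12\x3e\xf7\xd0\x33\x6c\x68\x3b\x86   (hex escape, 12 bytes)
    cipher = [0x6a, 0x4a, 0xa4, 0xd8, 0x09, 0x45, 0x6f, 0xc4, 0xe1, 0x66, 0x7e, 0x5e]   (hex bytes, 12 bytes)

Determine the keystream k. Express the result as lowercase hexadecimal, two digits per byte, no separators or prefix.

Since cipher = pt ⊕ k, XORing both sides with pt gives k = pt ⊕ cipher.
135 ⊕ 106 = 237
 14 ⊕  74 =  68
157 ⊕ 164 =  57
 18 ⊕ 216 = 202
 62 ⊕   9 =  55
247 ⊕  69 = 178
208 ⊕ 111 = 191
 51 ⊕ 196 = 247
108 ⊕ 225 = 141
104 ⊕ 102 =  14
 59 ⊕ 126 =  69
134 ⊕  94 = 216

ed4439ca37b2bff78d0e45d8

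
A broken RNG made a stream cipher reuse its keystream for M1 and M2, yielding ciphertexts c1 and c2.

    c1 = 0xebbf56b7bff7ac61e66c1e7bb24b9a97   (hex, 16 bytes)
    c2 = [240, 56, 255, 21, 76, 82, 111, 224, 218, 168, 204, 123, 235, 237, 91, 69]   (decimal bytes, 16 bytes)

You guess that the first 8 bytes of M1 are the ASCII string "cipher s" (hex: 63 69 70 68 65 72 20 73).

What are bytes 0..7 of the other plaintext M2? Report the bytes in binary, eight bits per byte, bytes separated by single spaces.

First, c1 ⊕ c2 = (M1 ⊕ K) ⊕ (M2 ⊕ K) = M1 ⊕ M2, so the key drops out. Then M2 = (M1 ⊕ M2) ⊕ M1 over the first 8 bytes.
byte 0: (eb ⊕ f0) ⊕ 63 = 1b ⊕ 63 = 78
byte 1: (bf ⊕ 38) ⊕ 69 = 87 ⊕ 69 = ee
byte 2: (56 ⊕ ff) ⊕ 70 = a9 ⊕ 70 = d9
byte 3: (b7 ⊕ 15) ⊕ 68 = a2 ⊕ 68 = ca
byte 4: (bf ⊕ 4c) ⊕ 65 = f3 ⊕ 65 = 96
byte 5: (f7 ⊕ 52) ⊕ 72 = a5 ⊕ 72 = d7
byte 6: (ac ⊕ 6f) ⊕ 20 = c3 ⊕ 20 = e3
byte 7: (61 ⊕ e0) ⊕ 73 = 81 ⊕ 73 = f2

01111000 11101110 11011001 11001010 10010110 11010111 11100011 11110010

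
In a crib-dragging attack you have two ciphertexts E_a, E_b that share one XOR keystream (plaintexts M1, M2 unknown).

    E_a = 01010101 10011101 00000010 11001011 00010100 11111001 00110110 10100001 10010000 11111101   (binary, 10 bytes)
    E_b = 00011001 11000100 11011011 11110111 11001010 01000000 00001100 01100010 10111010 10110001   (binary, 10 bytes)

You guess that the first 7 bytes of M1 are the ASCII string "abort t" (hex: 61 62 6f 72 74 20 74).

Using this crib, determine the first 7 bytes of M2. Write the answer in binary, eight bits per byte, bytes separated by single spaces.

First, E_a ⊕ E_b = (M1 ⊕ K) ⊕ (M2 ⊕ K) = M1 ⊕ M2, so the key drops out. Then M2 = (M1 ⊕ M2) ⊕ M1 over the first 7 bytes.
byte 0: (55 XOR 19) XOR 61 = 4c XOR 61 = 2d
byte 1: (9d XOR c4) XOR 62 = 59 XOR 62 = 3b
byte 2: (02 XOR db) XOR 6f = d9 XOR 6f = b6
byte 3: (cb XOR f7) XOR 72 = 3c XOR 72 = 4e
byte 4: (14 XOR ca) XOR 74 = de XOR 74 = aa
byte 5: (f9 XOR 40) XOR 20 = b9 XOR 20 = 99
byte 6: (36 XOR 0c) XOR 74 = 3a XOR 74 = 4e

00101101 00111011 10110110 01001110 10101010 10011001 01001110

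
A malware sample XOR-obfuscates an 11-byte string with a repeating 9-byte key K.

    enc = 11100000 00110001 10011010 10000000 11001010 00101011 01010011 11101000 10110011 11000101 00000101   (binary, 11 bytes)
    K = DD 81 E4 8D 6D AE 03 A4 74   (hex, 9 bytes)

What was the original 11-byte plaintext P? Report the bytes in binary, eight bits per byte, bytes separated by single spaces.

The 9-byte key repeats, so the effective keystream is dd 81 e4 8d 6d ae 03 a4 74 dd 81.
byte 0: e0 ^ dd = 3d
byte 1: 31 ^ 81 = b0
byte 2: 9a ^ e4 = 7e
byte 3: 80 ^ 8d = 0d
byte 4: ca ^ 6d = a7
byte 5: 2b ^ ae = 85
byte 6: 53 ^ 03 = 50
byte 7: e8 ^ a4 = 4c
byte 8: b3 ^ 74 = c7
byte 9: c5 ^ dd = 18
byte 10: 05 ^ 81 = 84

00111101 10110000 01111110 00001101 10100111 10000101 01010000 01001100 11000111 00011000 10000100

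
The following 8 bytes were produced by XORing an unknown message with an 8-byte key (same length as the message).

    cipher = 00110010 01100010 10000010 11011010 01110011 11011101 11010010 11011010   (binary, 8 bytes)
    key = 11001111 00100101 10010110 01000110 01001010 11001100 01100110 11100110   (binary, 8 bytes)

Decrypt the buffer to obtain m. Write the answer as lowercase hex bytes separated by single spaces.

XOR is its own inverse, so applying the key byte-wise gives the result directly.
32 ⊕ cf = fd
62 ⊕ 25 = 47
82 ⊕ 96 = 14
da ⊕ 46 = 9c
73 ⊕ 4a = 39
dd ⊕ cc = 11
d2 ⊕ 66 = b4
da ⊕ e6 = 3c

fd 47 14 9c 39 11 b4 3c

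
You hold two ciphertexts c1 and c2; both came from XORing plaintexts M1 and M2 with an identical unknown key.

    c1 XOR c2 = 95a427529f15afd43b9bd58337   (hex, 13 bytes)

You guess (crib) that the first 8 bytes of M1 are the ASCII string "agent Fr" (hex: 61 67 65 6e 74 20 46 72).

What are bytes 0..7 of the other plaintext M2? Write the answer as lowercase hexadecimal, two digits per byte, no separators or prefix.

Since c1 ⊕ c2 = M1 ⊕ M2, XORing with the guessed M1 bytes yields the corresponding M2 bytes: M2 = (c1 ⊕ c2) ⊕ M1.
149 ^  97 = 244
164 ^ 103 = 195
 39 ^ 101 =  66
 82 ^ 110 =  60
159 ^ 116 = 235
 21 ^  32 =  53
175 ^  70 = 233
212 ^ 114 = 166

f4c3423ceb35e9a6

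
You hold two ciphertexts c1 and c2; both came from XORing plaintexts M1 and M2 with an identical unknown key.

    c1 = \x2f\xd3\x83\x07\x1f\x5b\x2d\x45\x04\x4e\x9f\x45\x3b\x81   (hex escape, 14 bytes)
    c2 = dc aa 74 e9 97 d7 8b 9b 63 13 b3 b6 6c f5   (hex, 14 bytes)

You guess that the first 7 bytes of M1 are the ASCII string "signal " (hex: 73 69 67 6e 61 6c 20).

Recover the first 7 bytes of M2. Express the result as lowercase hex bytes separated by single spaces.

First, c1 ⊕ c2 = (M1 ⊕ K) ⊕ (M2 ⊕ K) = M1 ⊕ M2, so the key drops out. Then M2 = (M1 ⊕ M2) ⊕ M1 over the first 7 bytes.
byte 0: (2f ^ dc) ^ 73 = f3 ^ 73 = 80
byte 1: (d3 ^ aa) ^ 69 = 79 ^ 69 = 10
byte 2: (83 ^ 74) ^ 67 = f7 ^ 67 = 90
byte 3: (07 ^ e9) ^ 6e = ee ^ 6e = 80
byte 4: (1f ^ 97) ^ 61 = 88 ^ 61 = e9
byte 5: (5b ^ d7) ^ 6c = 8c ^ 6c = e0
byte 6: (2d ^ 8b) ^ 20 = a6 ^ 20 = 86

80 10 90 80 e9 e0 86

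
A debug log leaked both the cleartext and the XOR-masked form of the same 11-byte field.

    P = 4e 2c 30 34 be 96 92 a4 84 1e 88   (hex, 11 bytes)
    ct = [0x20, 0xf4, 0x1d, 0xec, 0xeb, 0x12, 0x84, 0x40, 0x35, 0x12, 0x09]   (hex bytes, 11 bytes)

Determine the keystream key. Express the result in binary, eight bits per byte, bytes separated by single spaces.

Since ct = P ⊕ key, XORing both sides with P gives key = P ⊕ ct.
 78 ^  32 = 110
 44 ^ 244 = 216
 48 ^  29 =  45
 52 ^ 236 = 216
190 ^ 235 =  85
150 ^  18 = 132
146 ^ 132 =  22
164 ^  64 = 228
132 ^  53 = 177
 30 ^  18 =  12
136 ^   9 = 129

01101110 11011000 00101101 11011000 01010101 10000100 00010110 11100100 10110001 00001100 10000001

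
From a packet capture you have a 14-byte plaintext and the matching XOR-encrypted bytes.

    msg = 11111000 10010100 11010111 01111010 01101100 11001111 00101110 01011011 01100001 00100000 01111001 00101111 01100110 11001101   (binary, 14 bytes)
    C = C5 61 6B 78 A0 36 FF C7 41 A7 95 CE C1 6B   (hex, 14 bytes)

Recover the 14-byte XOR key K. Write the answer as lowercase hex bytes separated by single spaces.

Since C = msg ⊕ K, XORing both sides with msg gives K = msg ⊕ C.
248 XOR 197 =  61
148 XOR  97 = 245
215 XOR 107 = 188
122 XOR 120 =   2
108 XOR 160 = 204
207 XOR  54 = 249
 46 XOR 255 = 209
 91 XOR 199 = 156
 97 XOR  65 =  32
 32 XOR 167 = 135
121 XOR 149 = 236
 47 XOR 206 = 225
102 XOR 193 = 167
205 XOR 107 = 166

3d f5 bc 02 cc f9 d1 9c 20 87 ec e1 a7 a6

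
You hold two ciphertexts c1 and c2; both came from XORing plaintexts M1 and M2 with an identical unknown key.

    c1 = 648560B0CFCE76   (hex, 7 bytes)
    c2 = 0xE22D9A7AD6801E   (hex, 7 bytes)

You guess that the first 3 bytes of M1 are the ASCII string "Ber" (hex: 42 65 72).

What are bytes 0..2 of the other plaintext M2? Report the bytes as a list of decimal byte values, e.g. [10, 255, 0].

First, c1 ⊕ c2 = (M1 ⊕ K) ⊕ (M2 ⊕ K) = M1 ⊕ M2, so the key drops out. Then M2 = (M1 ⊕ M2) ⊕ M1 over the first 3 bytes.
byte 0: (64 ^ e2) ^ 42 = 86 ^ 42 = c4
byte 1: (85 ^ 2d) ^ 65 = a8 ^ 65 = cd
byte 2: (60 ^ 9a) ^ 72 = fa ^ 72 = 88

[196, 205, 136]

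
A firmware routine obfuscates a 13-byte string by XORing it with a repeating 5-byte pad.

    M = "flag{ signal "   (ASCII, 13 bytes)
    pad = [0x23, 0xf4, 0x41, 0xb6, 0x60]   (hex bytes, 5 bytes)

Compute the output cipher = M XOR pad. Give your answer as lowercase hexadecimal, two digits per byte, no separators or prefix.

459820d11b038728d10e429861

The 5-byte key repeats, so the effective keystream is 23 f4 41 b6 60 23 f4 41 b6 60 23 f4 41.
byte 0: 66 ⊕ 23 = 45
byte 1: 6c ⊕ f4 = 98
byte 2: 61 ⊕ 41 = 20
byte 3: 67 ⊕ b6 = d1
byte 4: 7b ⊕ 60 = 1b
byte 5: 20 ⊕ 23 = 03
byte 6: 73 ⊕ f4 = 87
byte 7: 69 ⊕ 41 = 28
byte 8: 67 ⊕ b6 = d1
byte 9: 6e ⊕ 60 = 0e
byte 10: 61 ⊕ 23 = 42
byte 11: 6c ⊕ f4 = 98
byte 12: 20 ⊕ 41 = 61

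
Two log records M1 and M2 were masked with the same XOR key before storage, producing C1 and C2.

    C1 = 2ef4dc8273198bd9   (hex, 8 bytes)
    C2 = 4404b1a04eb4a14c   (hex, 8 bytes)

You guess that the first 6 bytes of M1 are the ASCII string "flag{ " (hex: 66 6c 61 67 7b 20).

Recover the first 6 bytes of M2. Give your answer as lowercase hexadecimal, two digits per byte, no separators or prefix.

0c9c0c45468d

First, C1 ⊕ C2 = (M1 ⊕ K) ⊕ (M2 ⊕ K) = M1 ⊕ M2, so the key drops out. Then M2 = (M1 ⊕ M2) ⊕ M1 over the first 6 bytes.
byte 0: (2e xor 44) xor 66 = 6a xor 66 = 0c
byte 1: (f4 xor 04) xor 6c = f0 xor 6c = 9c
byte 2: (dc xor b1) xor 61 = 6d xor 61 = 0c
byte 3: (82 xor a0) xor 67 = 22 xor 67 = 45
byte 4: (73 xor 4e) xor 7b = 3d xor 7b = 46
byte 5: (19 xor b4) xor 20 = ad xor 20 = 8d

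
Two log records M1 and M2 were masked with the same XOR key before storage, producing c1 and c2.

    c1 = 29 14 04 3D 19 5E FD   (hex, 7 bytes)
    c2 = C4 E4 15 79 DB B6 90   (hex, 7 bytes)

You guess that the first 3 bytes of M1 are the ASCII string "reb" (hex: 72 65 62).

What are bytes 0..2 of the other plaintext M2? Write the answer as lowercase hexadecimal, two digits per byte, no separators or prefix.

First, c1 ⊕ c2 = (M1 ⊕ K) ⊕ (M2 ⊕ K) = M1 ⊕ M2, so the key drops out. Then M2 = (M1 ⊕ M2) ⊕ M1 over the first 3 bytes.
byte 0: (29 xor c4) xor 72 = ed xor 72 = 9f
byte 1: (14 xor e4) xor 65 = f0 xor 65 = 95
byte 2: (04 xor 15) xor 62 = 11 xor 62 = 73

9f9573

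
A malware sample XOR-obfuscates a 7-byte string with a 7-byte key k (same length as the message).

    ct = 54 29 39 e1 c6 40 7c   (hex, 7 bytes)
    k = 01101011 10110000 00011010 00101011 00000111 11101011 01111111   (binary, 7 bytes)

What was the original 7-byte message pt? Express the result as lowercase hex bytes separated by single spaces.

54 XOR 6b = 3f
29 XOR b0 = 99
39 XOR 1a = 23
e1 XOR 2b = ca
c6 XOR 07 = c1
40 XOR eb = ab
7c XOR 7f = 03

3f 99 23 ca c1 ab 03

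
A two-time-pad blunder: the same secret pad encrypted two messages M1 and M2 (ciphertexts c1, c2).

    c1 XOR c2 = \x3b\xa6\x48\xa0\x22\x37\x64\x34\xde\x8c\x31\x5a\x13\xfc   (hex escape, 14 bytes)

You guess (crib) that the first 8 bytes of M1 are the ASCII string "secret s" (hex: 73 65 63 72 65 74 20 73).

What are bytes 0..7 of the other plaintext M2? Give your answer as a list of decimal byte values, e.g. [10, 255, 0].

Since c1 ⊕ c2 = M1 ⊕ M2, XORing with the guessed M1 bytes yields the corresponding M2 bytes: M2 = (c1 ⊕ c2) ⊕ M1.
byte 0: 3b ^ 73 = 48
byte 1: a6 ^ 65 = c3
byte 2: 48 ^ 63 = 2b
byte 3: a0 ^ 72 = d2
byte 4: 22 ^ 65 = 47
byte 5: 37 ^ 74 = 43
byte 6: 64 ^ 20 = 44
byte 7: 34 ^ 73 = 47

[72, 195, 43, 210, 71, 67, 68, 71]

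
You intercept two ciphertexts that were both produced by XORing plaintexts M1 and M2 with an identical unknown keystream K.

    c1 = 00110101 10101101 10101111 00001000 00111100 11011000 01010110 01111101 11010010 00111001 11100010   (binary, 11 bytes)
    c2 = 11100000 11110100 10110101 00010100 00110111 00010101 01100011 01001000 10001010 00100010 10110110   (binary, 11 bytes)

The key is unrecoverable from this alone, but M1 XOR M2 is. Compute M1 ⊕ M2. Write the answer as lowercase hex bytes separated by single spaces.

d5 59 1a 1c 0b cd 35 35 58 1b 54

c1 ⊕ c2 = (M1 ⊕ K) ⊕ (M2 ⊕ K) = M1 ⊕ M2 — the shared key cancels under XOR.
35 ^ e0 = d5
ad ^ f4 = 59
af ^ b5 = 1a
08 ^ 14 = 1c
3c ^ 37 = 0b
d8 ^ 15 = cd
56 ^ 63 = 35
7d ^ 48 = 35
d2 ^ 8a = 58
39 ^ 22 = 1b
e2 ^ b6 = 54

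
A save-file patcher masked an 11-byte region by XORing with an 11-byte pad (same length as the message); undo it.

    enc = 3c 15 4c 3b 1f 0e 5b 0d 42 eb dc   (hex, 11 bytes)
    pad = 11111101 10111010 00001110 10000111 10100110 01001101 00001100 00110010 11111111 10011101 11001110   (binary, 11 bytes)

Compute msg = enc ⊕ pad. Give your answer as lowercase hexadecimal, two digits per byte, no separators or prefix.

c1af42bcb943573fbd7612

byte 0:  60 xor 253 = 193
byte 1:  21 xor 186 = 175
byte 2:  76 xor  14 =  66
byte 3:  59 xor 135 = 188
byte 4:  31 xor 166 = 185
byte 5:  14 xor  77 =  67
byte 6:  91 xor  12 =  87
byte 7:  13 xor  50 =  63
byte 8:  66 xor 255 = 189
byte 9: 235 xor 157 = 118
byte 10: 220 xor 206 =  18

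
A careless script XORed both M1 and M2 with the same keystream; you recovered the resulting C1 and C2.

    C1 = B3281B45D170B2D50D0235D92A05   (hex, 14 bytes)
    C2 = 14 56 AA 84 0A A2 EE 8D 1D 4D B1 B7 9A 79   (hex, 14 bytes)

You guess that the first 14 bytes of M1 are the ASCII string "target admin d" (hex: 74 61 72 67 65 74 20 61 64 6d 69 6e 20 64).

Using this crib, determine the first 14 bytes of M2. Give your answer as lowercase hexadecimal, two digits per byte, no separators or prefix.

d31fc3a6bea67c397422ed009018

First, C1 ⊕ C2 = (M1 ⊕ K) ⊕ (M2 ⊕ K) = M1 ⊕ M2, so the key drops out. Then M2 = (M1 ⊕ M2) ⊕ M1 over the first 14 bytes.
byte 0: (b3 ^ 14) ^ 74 = a7 ^ 74 = d3
byte 1: (28 ^ 56) ^ 61 = 7e ^ 61 = 1f
byte 2: (1b ^ aa) ^ 72 = b1 ^ 72 = c3
byte 3: (45 ^ 84) ^ 67 = c1 ^ 67 = a6
byte 4: (d1 ^ 0a) ^ 65 = db ^ 65 = be
byte 5: (70 ^ a2) ^ 74 = d2 ^ 74 = a6
byte 6: (b2 ^ ee) ^ 20 = 5c ^ 20 = 7c
byte 7: (d5 ^ 8d) ^ 61 = 58 ^ 61 = 39
byte 8: (0d ^ 1d) ^ 64 = 10 ^ 64 = 74
byte 9: (02 ^ 4d) ^ 6d = 4f ^ 6d = 22
byte 10: (35 ^ b1) ^ 69 = 84 ^ 69 = ed
byte 11: (d9 ^ b7) ^ 6e = 6e ^ 6e = 00
byte 12: (2a ^ 9a) ^ 20 = b0 ^ 20 = 90
byte 13: (05 ^ 79) ^ 64 = 7c ^ 64 = 18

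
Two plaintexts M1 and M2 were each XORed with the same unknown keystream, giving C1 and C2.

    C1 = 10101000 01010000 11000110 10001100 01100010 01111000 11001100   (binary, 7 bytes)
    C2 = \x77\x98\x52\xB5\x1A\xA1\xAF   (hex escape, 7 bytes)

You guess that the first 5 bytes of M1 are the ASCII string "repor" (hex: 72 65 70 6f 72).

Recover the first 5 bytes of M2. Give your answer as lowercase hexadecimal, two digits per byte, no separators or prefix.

adade4560a

First, C1 ⊕ C2 = (M1 ⊕ K) ⊕ (M2 ⊕ K) = M1 ⊕ M2, so the key drops out. Then M2 = (M1 ⊕ M2) ⊕ M1 over the first 5 bytes.
byte 0: (a8 XOR 77) XOR 72 = df XOR 72 = ad
byte 1: (50 XOR 98) XOR 65 = c8 XOR 65 = ad
byte 2: (c6 XOR 52) XOR 70 = 94 XOR 70 = e4
byte 3: (8c XOR b5) XOR 6f = 39 XOR 6f = 56
byte 4: (62 XOR 1a) XOR 72 = 78 XOR 72 = 0a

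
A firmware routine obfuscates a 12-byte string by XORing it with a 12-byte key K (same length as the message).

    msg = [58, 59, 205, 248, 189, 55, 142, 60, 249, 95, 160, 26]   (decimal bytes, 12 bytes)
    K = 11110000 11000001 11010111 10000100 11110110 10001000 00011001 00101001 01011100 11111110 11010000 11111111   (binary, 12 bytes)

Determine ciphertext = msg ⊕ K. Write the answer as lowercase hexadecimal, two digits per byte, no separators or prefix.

XOR is its own inverse, so applying the key byte-wise gives the result directly.
00111010 XOR 11110000 = 11001010
00111011 XOR 11000001 = 11111010
11001101 XOR 11010111 = 00011010
11111000 XOR 10000100 = 01111100
10111101 XOR 11110110 = 01001011
00110111 XOR 10001000 = 10111111
10001110 XOR 00011001 = 10010111
00111100 XOR 00101001 = 00010101
11111001 XOR 01011100 = 10100101
01011111 XOR 11111110 = 10100001
10100000 XOR 11010000 = 01110000
00011010 XOR 11111111 = 11100101

cafa1a7c4bbf9715a5a170e5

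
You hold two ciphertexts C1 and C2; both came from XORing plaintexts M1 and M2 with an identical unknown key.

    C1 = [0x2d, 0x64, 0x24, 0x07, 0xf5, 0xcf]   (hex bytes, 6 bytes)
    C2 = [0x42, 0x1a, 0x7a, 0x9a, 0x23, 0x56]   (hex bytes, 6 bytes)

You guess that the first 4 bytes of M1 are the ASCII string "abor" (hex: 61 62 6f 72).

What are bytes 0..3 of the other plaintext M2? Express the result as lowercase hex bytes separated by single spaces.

First, C1 ⊕ C2 = (M1 ⊕ K) ⊕ (M2 ⊕ K) = M1 ⊕ M2, so the key drops out. Then M2 = (M1 ⊕ M2) ⊕ M1 over the first 4 bytes.
byte 0: (2d ⊕ 42) ⊕ 61 = 6f ⊕ 61 = 0e
byte 1: (64 ⊕ 1a) ⊕ 62 = 7e ⊕ 62 = 1c
byte 2: (24 ⊕ 7a) ⊕ 6f = 5e ⊕ 6f = 31
byte 3: (07 ⊕ 9a) ⊕ 72 = 9d ⊕ 72 = ef

0e 1c 31 ef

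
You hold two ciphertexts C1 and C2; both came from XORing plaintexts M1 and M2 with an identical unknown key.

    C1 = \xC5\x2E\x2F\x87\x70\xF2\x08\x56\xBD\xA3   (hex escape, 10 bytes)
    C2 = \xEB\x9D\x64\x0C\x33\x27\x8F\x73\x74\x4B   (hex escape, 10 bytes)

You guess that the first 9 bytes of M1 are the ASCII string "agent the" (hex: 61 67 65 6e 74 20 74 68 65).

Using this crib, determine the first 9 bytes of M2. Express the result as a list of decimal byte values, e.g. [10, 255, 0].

[79, 212, 46, 229, 55, 245, 243, 77, 172]

First, C1 ⊕ C2 = (M1 ⊕ K) ⊕ (M2 ⊕ K) = M1 ⊕ M2, so the key drops out. Then M2 = (M1 ⊕ M2) ⊕ M1 over the first 9 bytes.
byte 0: (c5 XOR eb) XOR 61 = 2e XOR 61 = 4f
byte 1: (2e XOR 9d) XOR 67 = b3 XOR 67 = d4
byte 2: (2f XOR 64) XOR 65 = 4b XOR 65 = 2e
byte 3: (87 XOR 0c) XOR 6e = 8b XOR 6e = e5
byte 4: (70 XOR 33) XOR 74 = 43 XOR 74 = 37
byte 5: (f2 XOR 27) XOR 20 = d5 XOR 20 = f5
byte 6: (08 XOR 8f) XOR 74 = 87 XOR 74 = f3
byte 7: (56 XOR 73) XOR 68 = 25 XOR 68 = 4d
byte 8: (bd XOR 74) XOR 65 = c9 XOR 65 = ac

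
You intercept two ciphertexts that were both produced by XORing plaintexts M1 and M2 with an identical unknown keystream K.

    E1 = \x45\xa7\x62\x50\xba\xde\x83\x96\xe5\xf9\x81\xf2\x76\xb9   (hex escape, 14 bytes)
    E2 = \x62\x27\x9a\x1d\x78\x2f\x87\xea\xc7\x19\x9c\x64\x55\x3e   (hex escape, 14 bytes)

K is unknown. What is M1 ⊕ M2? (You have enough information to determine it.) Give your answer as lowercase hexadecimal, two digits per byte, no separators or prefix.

2780f84dc2f1047c22e01d962387

E1 ⊕ E2 = (M1 ⊕ K) ⊕ (M2 ⊕ K) = M1 ⊕ M2 — the shared key cancels under XOR.
 69 ⊕  98 =  39
167 ⊕  39 = 128
 98 ⊕ 154 = 248
 80 ⊕  29 =  77
186 ⊕ 120 = 194
222 ⊕  47 = 241
131 ⊕ 135 =   4
150 ⊕ 234 = 124
229 ⊕ 199 =  34
249 ⊕  25 = 224
129 ⊕ 156 =  29
242 ⊕ 100 = 150
118 ⊕  85 =  35
185 ⊕  62 = 135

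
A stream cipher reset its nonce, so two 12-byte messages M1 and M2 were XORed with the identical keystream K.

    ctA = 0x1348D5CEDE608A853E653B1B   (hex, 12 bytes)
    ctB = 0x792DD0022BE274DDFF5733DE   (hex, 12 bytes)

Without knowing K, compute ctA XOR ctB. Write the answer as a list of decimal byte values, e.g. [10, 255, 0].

[106, 101, 5, 204, 245, 130, 254, 88, 193, 50, 8, 197]

ctA ⊕ ctB = (M1 ⊕ K) ⊕ (M2 ⊕ K) = M1 ⊕ M2 — the shared key cancels under XOR.
13 ⊕ 79 = 6a
48 ⊕ 2d = 65
d5 ⊕ d0 = 05
ce ⊕ 02 = cc
de ⊕ 2b = f5
60 ⊕ e2 = 82
8a ⊕ 74 = fe
85 ⊕ dd = 58
3e ⊕ ff = c1
65 ⊕ 57 = 32
3b ⊕ 33 = 08
1b ⊕ de = c5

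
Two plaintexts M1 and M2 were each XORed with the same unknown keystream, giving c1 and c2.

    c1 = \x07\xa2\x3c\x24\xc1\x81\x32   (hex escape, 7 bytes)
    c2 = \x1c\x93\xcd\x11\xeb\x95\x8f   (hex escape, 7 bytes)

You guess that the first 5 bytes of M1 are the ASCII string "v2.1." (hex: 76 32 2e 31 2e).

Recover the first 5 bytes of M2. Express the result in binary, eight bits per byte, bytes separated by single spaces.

First, c1 ⊕ c2 = (M1 ⊕ K) ⊕ (M2 ⊕ K) = M1 ⊕ M2, so the key drops out. Then M2 = (M1 ⊕ M2) ⊕ M1 over the first 5 bytes.
byte 0: (07 xor 1c) xor 76 = 1b xor 76 = 6d
byte 1: (a2 xor 93) xor 32 = 31 xor 32 = 03
byte 2: (3c xor cd) xor 2e = f1 xor 2e = df
byte 3: (24 xor 11) xor 31 = 35 xor 31 = 04
byte 4: (c1 xor eb) xor 2e = 2a xor 2e = 04

01101101 00000011 11011111 00000100 00000100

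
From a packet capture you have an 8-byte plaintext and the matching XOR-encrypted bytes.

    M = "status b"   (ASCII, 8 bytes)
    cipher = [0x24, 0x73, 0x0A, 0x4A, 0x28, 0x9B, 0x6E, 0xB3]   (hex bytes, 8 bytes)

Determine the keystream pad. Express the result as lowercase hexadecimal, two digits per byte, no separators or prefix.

Since cipher = M ⊕ pad, XORing both sides with M gives pad = M ⊕ cipher.
byte 0: 73 xor 24 = 57
byte 1: 74 xor 73 = 07
byte 2: 61 xor 0a = 6b
byte 3: 74 xor 4a = 3e
byte 4: 75 xor 28 = 5d
byte 5: 73 xor 9b = e8
byte 6: 20 xor 6e = 4e
byte 7: 62 xor b3 = d1

57076b3e5de84ed1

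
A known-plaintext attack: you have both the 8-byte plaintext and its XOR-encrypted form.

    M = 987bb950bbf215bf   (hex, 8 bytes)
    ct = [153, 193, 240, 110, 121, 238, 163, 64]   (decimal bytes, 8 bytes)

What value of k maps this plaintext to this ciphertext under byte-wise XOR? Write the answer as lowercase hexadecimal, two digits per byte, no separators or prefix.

01ba493ec21cb6ff

Since ct = M ⊕ k, XORing both sides with M gives k = M ⊕ ct.
98 ⊕ 99 = 01
7b ⊕ c1 = ba
b9 ⊕ f0 = 49
50 ⊕ 6e = 3e
bb ⊕ 79 = c2
f2 ⊕ ee = 1c
15 ⊕ a3 = b6
bf ⊕ 40 = ff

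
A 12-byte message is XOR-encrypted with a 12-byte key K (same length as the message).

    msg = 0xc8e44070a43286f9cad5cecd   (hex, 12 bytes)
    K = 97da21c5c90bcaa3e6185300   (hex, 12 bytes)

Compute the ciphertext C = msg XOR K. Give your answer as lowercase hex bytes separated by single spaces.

byte 0: 11001000 xor 10010111 = 01011111
byte 1: 11100100 xor 11011010 = 00111110
byte 2: 01000000 xor 00100001 = 01100001
byte 3: 01110000 xor 11000101 = 10110101
byte 4: 10100100 xor 11001001 = 01101101
byte 5: 00110010 xor 00001011 = 00111001
byte 6: 10000110 xor 11001010 = 01001100
byte 7: 11111001 xor 10100011 = 01011010
byte 8: 11001010 xor 11100110 = 00101100
byte 9: 11010101 xor 00011000 = 11001101
byte 10: 11001110 xor 01010011 = 10011101
byte 11: 11001101 xor 00000000 = 11001101

5f 3e 61 b5 6d 39 4c 5a 2c cd 9d cd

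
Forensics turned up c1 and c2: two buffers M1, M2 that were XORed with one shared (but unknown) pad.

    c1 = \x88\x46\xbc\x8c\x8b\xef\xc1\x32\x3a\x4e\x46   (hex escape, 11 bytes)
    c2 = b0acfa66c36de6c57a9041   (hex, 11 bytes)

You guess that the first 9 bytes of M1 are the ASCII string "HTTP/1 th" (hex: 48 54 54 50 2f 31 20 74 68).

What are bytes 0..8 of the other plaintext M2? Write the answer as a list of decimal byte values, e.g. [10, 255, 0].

[112, 190, 18, 186, 103, 179, 7, 131, 40]

First, c1 ⊕ c2 = (M1 ⊕ K) ⊕ (M2 ⊕ K) = M1 ⊕ M2, so the key drops out. Then M2 = (M1 ⊕ M2) ⊕ M1 over the first 9 bytes.
byte 0: (88 XOR b0) XOR 48 = 38 XOR 48 = 70
byte 1: (46 XOR ac) XOR 54 = ea XOR 54 = be
byte 2: (bc XOR fa) XOR 54 = 46 XOR 54 = 12
byte 3: (8c XOR 66) XOR 50 = ea XOR 50 = ba
byte 4: (8b XOR c3) XOR 2f = 48 XOR 2f = 67
byte 5: (ef XOR 6d) XOR 31 = 82 XOR 31 = b3
byte 6: (c1 XOR e6) XOR 20 = 27 XOR 20 = 07
byte 7: (32 XOR c5) XOR 74 = f7 XOR 74 = 83
byte 8: (3a XOR 7a) XOR 68 = 40 XOR 68 = 28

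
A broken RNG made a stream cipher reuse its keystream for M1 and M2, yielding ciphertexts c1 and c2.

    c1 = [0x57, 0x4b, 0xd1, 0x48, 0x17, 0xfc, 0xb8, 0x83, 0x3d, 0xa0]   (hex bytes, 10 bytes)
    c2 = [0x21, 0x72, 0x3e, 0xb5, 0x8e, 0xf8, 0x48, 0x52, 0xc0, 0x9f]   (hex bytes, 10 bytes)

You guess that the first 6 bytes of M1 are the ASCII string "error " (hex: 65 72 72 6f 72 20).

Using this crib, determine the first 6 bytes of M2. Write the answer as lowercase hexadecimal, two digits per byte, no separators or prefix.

134b9d92eb24

First, c1 ⊕ c2 = (M1 ⊕ K) ⊕ (M2 ⊕ K) = M1 ⊕ M2, so the key drops out. Then M2 = (M1 ⊕ M2) ⊕ M1 over the first 6 bytes.
byte 0: (57 xor 21) xor 65 = 76 xor 65 = 13
byte 1: (4b xor 72) xor 72 = 39 xor 72 = 4b
byte 2: (d1 xor 3e) xor 72 = ef xor 72 = 9d
byte 3: (48 xor b5) xor 6f = fd xor 6f = 92
byte 4: (17 xor 8e) xor 72 = 99 xor 72 = eb
byte 5: (fc xor f8) xor 20 = 04 xor 20 = 24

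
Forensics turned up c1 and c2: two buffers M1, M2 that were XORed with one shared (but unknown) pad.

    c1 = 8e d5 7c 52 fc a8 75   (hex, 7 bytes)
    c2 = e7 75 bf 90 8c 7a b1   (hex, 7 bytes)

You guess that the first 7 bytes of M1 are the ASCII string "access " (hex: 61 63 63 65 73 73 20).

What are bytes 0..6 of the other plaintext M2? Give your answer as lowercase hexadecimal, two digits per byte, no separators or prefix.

08c3a0a703a1e4

First, c1 ⊕ c2 = (M1 ⊕ K) ⊕ (M2 ⊕ K) = M1 ⊕ M2, so the key drops out. Then M2 = (M1 ⊕ M2) ⊕ M1 over the first 7 bytes.
byte 0: (8e XOR e7) XOR 61 = 69 XOR 61 = 08
byte 1: (d5 XOR 75) XOR 63 = a0 XOR 63 = c3
byte 2: (7c XOR bf) XOR 63 = c3 XOR 63 = a0
byte 3: (52 XOR 90) XOR 65 = c2 XOR 65 = a7
byte 4: (fc XOR 8c) XOR 73 = 70 XOR 73 = 03
byte 5: (a8 XOR 7a) XOR 73 = d2 XOR 73 = a1
byte 6: (75 XOR b1) XOR 20 = c4 XOR 20 = e4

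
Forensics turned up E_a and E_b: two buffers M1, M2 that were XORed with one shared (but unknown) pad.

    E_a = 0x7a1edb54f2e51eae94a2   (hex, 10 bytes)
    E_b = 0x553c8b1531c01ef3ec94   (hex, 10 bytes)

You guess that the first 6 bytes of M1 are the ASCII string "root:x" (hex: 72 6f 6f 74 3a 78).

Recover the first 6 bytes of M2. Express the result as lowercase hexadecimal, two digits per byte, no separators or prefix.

First, E_a ⊕ E_b = (M1 ⊕ K) ⊕ (M2 ⊕ K) = M1 ⊕ M2, so the key drops out. Then M2 = (M1 ⊕ M2) ⊕ M1 over the first 6 bytes.
byte 0: (7a xor 55) xor 72 = 2f xor 72 = 5d
byte 1: (1e xor 3c) xor 6f = 22 xor 6f = 4d
byte 2: (db xor 8b) xor 6f = 50 xor 6f = 3f
byte 3: (54 xor 15) xor 74 = 41 xor 74 = 35
byte 4: (f2 xor 31) xor 3a = c3 xor 3a = f9
byte 5: (e5 xor c0) xor 78 = 25 xor 78 = 5d

5d4d3f35f95d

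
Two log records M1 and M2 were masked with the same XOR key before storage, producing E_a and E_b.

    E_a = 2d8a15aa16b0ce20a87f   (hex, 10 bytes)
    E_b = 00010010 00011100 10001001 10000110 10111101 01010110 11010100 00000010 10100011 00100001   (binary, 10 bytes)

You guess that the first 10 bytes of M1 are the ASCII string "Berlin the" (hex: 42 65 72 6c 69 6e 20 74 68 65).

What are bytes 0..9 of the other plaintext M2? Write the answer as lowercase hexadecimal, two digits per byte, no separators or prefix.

First, E_a ⊕ E_b = (M1 ⊕ K) ⊕ (M2 ⊕ K) = M1 ⊕ M2, so the key drops out. Then M2 = (M1 ⊕ M2) ⊕ M1 over the first 10 bytes.
byte 0: (2d XOR 12) XOR 42 = 3f XOR 42 = 7d
byte 1: (8a XOR 1c) XOR 65 = 96 XOR 65 = f3
byte 2: (15 XOR 89) XOR 72 = 9c XOR 72 = ee
byte 3: (aa XOR 86) XOR 6c = 2c XOR 6c = 40
byte 4: (16 XOR bd) XOR 69 = ab XOR 69 = c2
byte 5: (b0 XOR 56) XOR 6e = e6 XOR 6e = 88
byte 6: (ce XOR d4) XOR 20 = 1a XOR 20 = 3a
byte 7: (20 XOR 02) XOR 74 = 22 XOR 74 = 56
byte 8: (a8 XOR a3) XOR 68 = 0b XOR 68 = 63
byte 9: (7f XOR 21) XOR 65 = 5e XOR 65 = 3b

7df3ee40c2883a56633b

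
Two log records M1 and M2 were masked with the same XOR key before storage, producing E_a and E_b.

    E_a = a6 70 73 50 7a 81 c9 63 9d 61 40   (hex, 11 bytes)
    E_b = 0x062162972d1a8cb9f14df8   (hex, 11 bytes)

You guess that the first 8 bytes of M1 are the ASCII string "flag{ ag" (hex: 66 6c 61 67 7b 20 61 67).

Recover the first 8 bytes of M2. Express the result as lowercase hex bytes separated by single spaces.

First, E_a ⊕ E_b = (M1 ⊕ K) ⊕ (M2 ⊕ K) = M1 ⊕ M2, so the key drops out. Then M2 = (M1 ⊕ M2) ⊕ M1 over the first 8 bytes.
byte 0: (a6 ^ 06) ^ 66 = a0 ^ 66 = c6
byte 1: (70 ^ 21) ^ 6c = 51 ^ 6c = 3d
byte 2: (73 ^ 62) ^ 61 = 11 ^ 61 = 70
byte 3: (50 ^ 97) ^ 67 = c7 ^ 67 = a0
byte 4: (7a ^ 2d) ^ 7b = 57 ^ 7b = 2c
byte 5: (81 ^ 1a) ^ 20 = 9b ^ 20 = bb
byte 6: (c9 ^ 8c) ^ 61 = 45 ^ 61 = 24
byte 7: (63 ^ b9) ^ 67 = da ^ 67 = bd

c6 3d 70 a0 2c bb 24 bd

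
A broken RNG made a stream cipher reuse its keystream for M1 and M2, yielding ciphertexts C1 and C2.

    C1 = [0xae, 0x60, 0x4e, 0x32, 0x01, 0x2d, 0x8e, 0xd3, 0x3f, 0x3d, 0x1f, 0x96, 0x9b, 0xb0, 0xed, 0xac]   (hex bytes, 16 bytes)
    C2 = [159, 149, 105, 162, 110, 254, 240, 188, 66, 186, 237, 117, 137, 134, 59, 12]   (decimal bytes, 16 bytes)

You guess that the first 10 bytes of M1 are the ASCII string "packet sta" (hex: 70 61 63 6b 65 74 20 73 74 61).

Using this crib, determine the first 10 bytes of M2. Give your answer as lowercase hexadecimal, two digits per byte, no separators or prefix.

419444fb0aa75e1c09e6

First, C1 ⊕ C2 = (M1 ⊕ K) ⊕ (M2 ⊕ K) = M1 ⊕ M2, so the key drops out. Then M2 = (M1 ⊕ M2) ⊕ M1 over the first 10 bytes.
byte 0: (ae XOR 9f) XOR 70 = 31 XOR 70 = 41
byte 1: (60 XOR 95) XOR 61 = f5 XOR 61 = 94
byte 2: (4e XOR 69) XOR 63 = 27 XOR 63 = 44
byte 3: (32 XOR a2) XOR 6b = 90 XOR 6b = fb
byte 4: (01 XOR 6e) XOR 65 = 6f XOR 65 = 0a
byte 5: (2d XOR fe) XOR 74 = d3 XOR 74 = a7
byte 6: (8e XOR f0) XOR 20 = 7e XOR 20 = 5e
byte 7: (d3 XOR bc) XOR 73 = 6f XOR 73 = 1c
byte 8: (3f XOR 42) XOR 74 = 7d XOR 74 = 09
byte 9: (3d XOR ba) XOR 61 = 87 XOR 61 = e6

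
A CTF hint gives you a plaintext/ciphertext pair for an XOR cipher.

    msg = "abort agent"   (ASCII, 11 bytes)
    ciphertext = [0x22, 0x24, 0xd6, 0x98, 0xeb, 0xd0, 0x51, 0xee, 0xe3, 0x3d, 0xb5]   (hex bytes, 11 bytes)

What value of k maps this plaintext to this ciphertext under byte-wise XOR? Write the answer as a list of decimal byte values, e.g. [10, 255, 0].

[67, 70, 185, 234, 159, 240, 48, 137, 134, 83, 193]

Since ciphertext = msg ⊕ k, XORing both sides with msg gives k = msg ⊕ ciphertext.
byte 0:  97 xor  34 =  67
byte 1:  98 xor  36 =  70
byte 2: 111 xor 214 = 185
byte 3: 114 xor 152 = 234
byte 4: 116 xor 235 = 159
byte 5:  32 xor 208 = 240
byte 6:  97 xor  81 =  48
byte 7: 103 xor 238 = 137
byte 8: 101 xor 227 = 134
byte 9: 110 xor  61 =  83
byte 10: 116 xor 181 = 193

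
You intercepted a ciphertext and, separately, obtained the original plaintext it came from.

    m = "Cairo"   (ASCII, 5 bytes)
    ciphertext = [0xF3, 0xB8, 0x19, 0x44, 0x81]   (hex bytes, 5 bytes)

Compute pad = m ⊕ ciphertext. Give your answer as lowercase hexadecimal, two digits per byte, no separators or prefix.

b0d97036ee

Since ciphertext = m ⊕ pad, XORing both sides with m gives pad = m ⊕ ciphertext.
byte 0: 01000011 ⊕ 11110011 = 10110000
byte 1: 01100001 ⊕ 10111000 = 11011001
byte 2: 01101001 ⊕ 00011001 = 01110000
byte 3: 01110010 ⊕ 01000100 = 00110110
byte 4: 01101111 ⊕ 10000001 = 11101110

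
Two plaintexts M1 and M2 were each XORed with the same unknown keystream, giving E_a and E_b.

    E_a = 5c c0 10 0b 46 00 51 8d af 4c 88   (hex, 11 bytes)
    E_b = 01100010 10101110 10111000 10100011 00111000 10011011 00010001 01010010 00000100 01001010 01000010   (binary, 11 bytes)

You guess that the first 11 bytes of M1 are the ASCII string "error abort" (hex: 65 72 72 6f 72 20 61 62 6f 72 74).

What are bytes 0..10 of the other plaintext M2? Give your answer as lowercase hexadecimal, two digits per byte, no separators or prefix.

5b1cdac70cbb21bdc474be

First, E_a ⊕ E_b = (M1 ⊕ K) ⊕ (M2 ⊕ K) = M1 ⊕ M2, so the key drops out. Then M2 = (M1 ⊕ M2) ⊕ M1 over the first 11 bytes.
byte 0: (5c xor 62) xor 65 = 3e xor 65 = 5b
byte 1: (c0 xor ae) xor 72 = 6e xor 72 = 1c
byte 2: (10 xor b8) xor 72 = a8 xor 72 = da
byte 3: (0b xor a3) xor 6f = a8 xor 6f = c7
byte 4: (46 xor 38) xor 72 = 7e xor 72 = 0c
byte 5: (00 xor 9b) xor 20 = 9b xor 20 = bb
byte 6: (51 xor 11) xor 61 = 40 xor 61 = 21
byte 7: (8d xor 52) xor 62 = df xor 62 = bd
byte 8: (af xor 04) xor 6f = ab xor 6f = c4
byte 9: (4c xor 4a) xor 72 = 06 xor 72 = 74
byte 10: (88 xor 42) xor 74 = ca xor 74 = be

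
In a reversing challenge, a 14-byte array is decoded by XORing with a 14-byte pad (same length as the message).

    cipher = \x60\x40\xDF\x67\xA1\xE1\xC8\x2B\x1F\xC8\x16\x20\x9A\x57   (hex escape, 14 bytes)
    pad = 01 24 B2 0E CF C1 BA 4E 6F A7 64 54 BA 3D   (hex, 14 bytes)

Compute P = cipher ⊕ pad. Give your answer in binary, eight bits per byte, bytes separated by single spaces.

60 ^ 01 = 61
40 ^ 24 = 64
df ^ b2 = 6d
67 ^ 0e = 69
a1 ^ cf = 6e
e1 ^ c1 = 20
c8 ^ ba = 72
2b ^ 4e = 65
1f ^ 6f = 70
c8 ^ a7 = 6f
16 ^ 64 = 72
20 ^ 54 = 74
9a ^ ba = 20
57 ^ 3d = 6a

01100001 01100100 01101101 01101001 01101110 00100000 01110010 01100101 01110000 01101111 01110010 01110100 00100000 01101010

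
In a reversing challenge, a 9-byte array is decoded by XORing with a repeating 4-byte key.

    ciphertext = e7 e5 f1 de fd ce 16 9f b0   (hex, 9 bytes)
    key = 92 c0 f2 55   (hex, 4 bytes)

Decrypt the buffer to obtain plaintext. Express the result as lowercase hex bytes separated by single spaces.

75 25 03 8b 6f 0e e4 ca 22

The 4-byte key repeats, so the effective keystream is 92 c0 f2 55 92 c0 f2 55 92.
byte 0: 231 ^ 146 = 117
byte 1: 229 ^ 192 =  37
byte 2: 241 ^ 242 =   3
byte 3: 222 ^  85 = 139
byte 4: 253 ^ 146 = 111
byte 5: 206 ^ 192 =  14
byte 6:  22 ^ 242 = 228
byte 7: 159 ^  85 = 202
byte 8: 176 ^ 146 =  34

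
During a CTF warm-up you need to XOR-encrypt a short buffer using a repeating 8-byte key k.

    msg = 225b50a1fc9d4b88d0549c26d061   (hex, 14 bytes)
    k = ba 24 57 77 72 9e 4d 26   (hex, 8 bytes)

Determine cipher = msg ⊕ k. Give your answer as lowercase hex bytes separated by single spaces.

98 7f 07 d6 8e 03 06 ae 6a 70 cb 51 a2 ff

The 8-byte key repeats, so the effective keystream is ba 24 57 77 72 9e 4d 26 ba 24 57 77 72 9e.
byte 0:  34 ⊕ 186 = 152
byte 1:  91 ⊕  36 = 127
byte 2:  80 ⊕  87 =   7
byte 3: 161 ⊕ 119 = 214
byte 4: 252 ⊕ 114 = 142
byte 5: 157 ⊕ 158 =   3
byte 6:  75 ⊕  77 =   6
byte 7: 136 ⊕  38 = 174
byte 8: 208 ⊕ 186 = 106
byte 9:  84 ⊕  36 = 112
byte 10: 156 ⊕  87 = 203
byte 11:  38 ⊕ 119 =  81
byte 12: 208 ⊕ 114 = 162
byte 13:  97 ⊕ 158 = 255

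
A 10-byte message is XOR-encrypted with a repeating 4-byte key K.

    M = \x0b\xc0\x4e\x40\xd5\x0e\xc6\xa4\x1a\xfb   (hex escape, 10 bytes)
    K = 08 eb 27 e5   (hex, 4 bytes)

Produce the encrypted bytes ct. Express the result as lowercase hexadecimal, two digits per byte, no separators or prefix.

032b69a5dde5e1411210

The 4-byte key repeats, so the effective keystream is 08 eb 27 e5 08 eb 27 e5 08 eb.
byte 0: 00001011 xor 00001000 = 00000011
byte 1: 11000000 xor 11101011 = 00101011
byte 2: 01001110 xor 00100111 = 01101001
byte 3: 01000000 xor 11100101 = 10100101
byte 4: 11010101 xor 00001000 = 11011101
byte 5: 00001110 xor 11101011 = 11100101
byte 6: 11000110 xor 00100111 = 11100001
byte 7: 10100100 xor 11100101 = 01000001
byte 8: 00011010 xor 00001000 = 00010010
byte 9: 11111011 xor 11101011 = 00010000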